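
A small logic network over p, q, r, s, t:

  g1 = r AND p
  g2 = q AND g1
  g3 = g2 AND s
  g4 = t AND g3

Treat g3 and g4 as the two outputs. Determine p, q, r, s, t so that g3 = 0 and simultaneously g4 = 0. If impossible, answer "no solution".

Check with p=1, q=0, r=0, s=1, t=1:
g1 = r AND p = 0 AND 1 = 0
g2 = q AND g1 = 0 AND 0 = 0
g3 = g2 AND s = 0 AND 1 = 0
g4 = t AND g3 = 1 AND 0 = 0
So g3 = 0 and g4 = 0.

p=1, q=0, r=0, s=1, t=1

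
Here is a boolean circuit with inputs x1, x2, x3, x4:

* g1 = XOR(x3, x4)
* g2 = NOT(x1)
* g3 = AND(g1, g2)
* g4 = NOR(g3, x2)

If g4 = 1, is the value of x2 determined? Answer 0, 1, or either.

0

g4 = NOR(g3, x2) must be 1, so both g3 = 0 and x2 = 0.
g3 = AND(g1, g2) must be 0, so at least one of g1, g2 is 0.
Every assignment with g4 = 1 has x2 = 0; there are 6 such assignment(s).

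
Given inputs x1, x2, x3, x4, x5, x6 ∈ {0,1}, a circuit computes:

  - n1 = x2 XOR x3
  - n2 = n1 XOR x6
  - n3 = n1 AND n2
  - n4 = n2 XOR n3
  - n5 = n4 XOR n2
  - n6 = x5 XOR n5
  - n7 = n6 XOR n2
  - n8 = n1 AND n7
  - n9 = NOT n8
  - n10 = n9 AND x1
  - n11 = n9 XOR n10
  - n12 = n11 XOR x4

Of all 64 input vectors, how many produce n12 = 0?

32

n12 = n11 XOR x4 must be 0, so n11 and x4 are equal.
Enumerating the 64 input combinations, 32 give n12 = 0 and 32 give n12 = 1.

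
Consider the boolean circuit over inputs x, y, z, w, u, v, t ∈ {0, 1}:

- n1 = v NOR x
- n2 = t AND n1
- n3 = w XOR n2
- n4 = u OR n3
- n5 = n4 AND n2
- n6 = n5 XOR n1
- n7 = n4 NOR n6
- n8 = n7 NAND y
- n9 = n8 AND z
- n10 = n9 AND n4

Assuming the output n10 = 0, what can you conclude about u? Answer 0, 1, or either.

Both values of u occur among assignments with n10 = 0:
  u=0: x=0, y=0, z=0, w=0, u=0, v=0, t=0
  u=1: x=0, y=0, z=0, w=0, u=1, v=0, t=0

either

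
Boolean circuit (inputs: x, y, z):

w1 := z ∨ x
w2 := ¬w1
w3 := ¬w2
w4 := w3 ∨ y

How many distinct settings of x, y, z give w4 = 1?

7

w4 = w3 ∨ y must be 1, so at least one of w3, y is 1.
Enumerating the 8 input combinations, 7 give w4 = 1 and 1 give w4 = 0.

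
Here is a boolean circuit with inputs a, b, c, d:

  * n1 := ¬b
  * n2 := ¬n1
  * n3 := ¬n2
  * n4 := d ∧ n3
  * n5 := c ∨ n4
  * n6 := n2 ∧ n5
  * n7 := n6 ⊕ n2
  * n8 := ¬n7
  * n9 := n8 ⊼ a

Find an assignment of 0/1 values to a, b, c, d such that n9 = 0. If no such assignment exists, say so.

Check with a=1, b=1, c=1, d=0:
n1 = ¬b = ¬1 = 0
n2 = ¬n1 = ¬0 = 1
n3 = ¬n2 = ¬1 = 0
n4 = d ∧ n3 = 0 ∧ 0 = 0
n5 = c ∨ n4 = 1 ∨ 0 = 1
n6 = n2 ∧ n5 = 1 ∧ 1 = 1
n7 = n6 ⊕ n2 = 1 ⊕ 1 = 0
n8 = ¬n7 = ¬0 = 1
n9 = n8 ⊼ a = 1 ⊼ 1 = 0
So n9 = 0 as required.

a=1, b=1, c=1, d=0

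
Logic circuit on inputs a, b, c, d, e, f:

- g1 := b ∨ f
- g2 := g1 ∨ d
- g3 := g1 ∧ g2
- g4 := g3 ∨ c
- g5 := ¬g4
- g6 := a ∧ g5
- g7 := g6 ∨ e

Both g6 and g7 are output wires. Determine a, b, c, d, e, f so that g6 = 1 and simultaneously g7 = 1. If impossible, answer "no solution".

Check with a=1 b=0 c=0 d=1 e=1 f=0:
g1 = b ∨ f = 0 ∨ 0 = 0
g2 = g1 ∨ d = 0 ∨ 1 = 1
g3 = g1 ∧ g2 = 0 ∧ 1 = 0
g4 = g3 ∨ c = 0 ∨ 0 = 0
g5 = ¬g4 = ¬0 = 1
g6 = a ∧ g5 = 1 ∧ 1 = 1
g7 = g6 ∨ e = 1 ∨ 1 = 1
So g6 = 1 and g7 = 1.

a=1 b=0 c=0 d=1 e=1 f=0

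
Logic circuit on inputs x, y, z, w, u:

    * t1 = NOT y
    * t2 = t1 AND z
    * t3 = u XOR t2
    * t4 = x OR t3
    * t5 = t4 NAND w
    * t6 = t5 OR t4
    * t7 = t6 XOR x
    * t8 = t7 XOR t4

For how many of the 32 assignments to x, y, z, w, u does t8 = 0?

8

t8 = t7 XOR t4 must be 0, so t7 and t4 are equal.
Enumerating the 32 input combinations, 8 give t8 = 0 and 24 give t8 = 1.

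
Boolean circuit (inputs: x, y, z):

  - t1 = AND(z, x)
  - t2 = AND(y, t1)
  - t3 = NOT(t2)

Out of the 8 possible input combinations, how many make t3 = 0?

t3 = NOT(t2) must be 0, so t2 = 1.
Satisfying assignments:
  x=1, y=1, z=1

1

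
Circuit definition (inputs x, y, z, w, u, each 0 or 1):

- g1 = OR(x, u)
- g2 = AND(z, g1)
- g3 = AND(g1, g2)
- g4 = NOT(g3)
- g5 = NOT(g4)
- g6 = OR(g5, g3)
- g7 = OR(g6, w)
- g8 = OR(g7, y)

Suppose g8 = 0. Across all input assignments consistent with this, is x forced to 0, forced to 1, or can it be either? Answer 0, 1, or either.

Both values of x occur among assignments with g8 = 0:
  x=0: x=0, y=0, z=0, w=0, u=0
  x=1: x=1, y=0, z=0, w=0, u=0

either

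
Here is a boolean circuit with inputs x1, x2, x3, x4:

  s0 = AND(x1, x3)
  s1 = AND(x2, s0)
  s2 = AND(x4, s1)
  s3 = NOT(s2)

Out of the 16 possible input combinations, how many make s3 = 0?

1

s3 = NOT(s2) must be 0, so s2 = 1.
Satisfying assignments:
  x1=1, x2=1, x3=1, x4=1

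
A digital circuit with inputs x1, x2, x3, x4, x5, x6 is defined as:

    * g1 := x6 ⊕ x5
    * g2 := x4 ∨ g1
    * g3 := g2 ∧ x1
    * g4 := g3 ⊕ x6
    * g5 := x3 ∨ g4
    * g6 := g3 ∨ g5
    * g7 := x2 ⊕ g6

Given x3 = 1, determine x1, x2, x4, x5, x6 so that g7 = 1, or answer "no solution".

x1=1, x2=0, x4=0, x5=1, x6=1

g7 = x2 ⊕ g6 must be 1, so x2 and g6 differ.
Check with x3 = 1 and x1=1, x2=0, x4=0, x5=1, x6=1:
g1 = x6 ⊕ x5 = 1 ⊕ 1 = 0
g2 = x4 ∨ g1 = 0 ∨ 0 = 0
g3 = g2 ∧ x1 = 0 ∧ 1 = 0
g4 = g3 ⊕ x6 = 0 ⊕ 1 = 1
g5 = x3 ∨ g4 = 1 ∨ 1 = 1
g6 = g3 ∨ g5 = 0 ∨ 1 = 1
g7 = x2 ⊕ g6 = 0 ⊕ 1 = 1
So g7 = 1.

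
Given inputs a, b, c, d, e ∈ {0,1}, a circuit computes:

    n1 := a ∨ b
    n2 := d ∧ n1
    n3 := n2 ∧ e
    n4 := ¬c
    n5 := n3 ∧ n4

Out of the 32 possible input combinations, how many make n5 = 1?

n5 = n3 ∧ n4 must be 1, so both n3 = 1 and n4 = 1.
n3 = n2 ∧ e must be 1, so both n2 = 1 and e = 1.
Enumerating the 32 input combinations, 3 give n5 = 1 and 29 give n5 = 0.

3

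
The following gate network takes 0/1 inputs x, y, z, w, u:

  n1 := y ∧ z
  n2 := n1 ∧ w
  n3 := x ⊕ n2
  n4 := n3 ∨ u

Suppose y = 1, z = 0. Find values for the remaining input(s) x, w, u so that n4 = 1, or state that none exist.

x=0 w=1 u=1

n4 = n3 ∨ u must be 1, so at least one of n3, u is 1.
Check with y = 1, z = 0 and x=0, w=1, u=1:
n1 = y ∧ z = 1 ∧ 0 = 0
n2 = n1 ∧ w = 0 ∧ 1 = 0
n3 = x ⊕ n2 = 0 ⊕ 0 = 0
n4 = n3 ∨ u = 0 ∨ 1 = 1
So n4 = 1.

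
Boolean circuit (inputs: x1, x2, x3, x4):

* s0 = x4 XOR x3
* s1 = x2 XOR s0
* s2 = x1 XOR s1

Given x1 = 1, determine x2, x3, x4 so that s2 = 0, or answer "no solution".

s2 = x1 XOR s1 must be 0, so x1 and s1 are equal.
Check with x1 = 1 and x2=0, x3=0, x4=1:
s0 = x4 XOR x3 = 1 XOR 0 = 1
s1 = x2 XOR s0 = 0 XOR 1 = 1
s2 = x1 XOR s1 = 1 XOR 1 = 0
So s2 = 0.

x2=0, x3=0, x4=1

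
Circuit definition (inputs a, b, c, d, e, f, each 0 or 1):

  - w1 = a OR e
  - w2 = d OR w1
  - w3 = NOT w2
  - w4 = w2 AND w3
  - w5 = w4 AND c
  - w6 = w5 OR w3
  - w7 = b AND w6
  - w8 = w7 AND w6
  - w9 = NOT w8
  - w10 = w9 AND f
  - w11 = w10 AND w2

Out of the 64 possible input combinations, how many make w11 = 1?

28

w11 = w10 AND w2 must be 1, so both w10 = 1 and w2 = 1.
w10 = w9 AND f must be 1, so both w9 = 1 and f = 1.
w2 = d OR w1 must be 1, so at least one of d, w1 is 1.
Enumerating the 64 input combinations, 28 give w11 = 1 and 36 give w11 = 0.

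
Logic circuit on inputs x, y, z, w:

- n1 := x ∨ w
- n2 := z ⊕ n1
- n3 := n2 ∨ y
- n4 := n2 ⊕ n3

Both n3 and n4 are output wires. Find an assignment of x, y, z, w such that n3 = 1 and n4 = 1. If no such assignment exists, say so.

Check with x=0 y=1 z=1 w=1:
n1 = x ∨ w = 0 ∨ 1 = 1
n2 = z ⊕ n1 = 1 ⊕ 1 = 0
n3 = n2 ∨ y = 0 ∨ 1 = 1
n4 = n2 ⊕ n3 = 0 ⊕ 1 = 1
So n3 = 1 and n4 = 1.

x=0 y=1 z=1 w=1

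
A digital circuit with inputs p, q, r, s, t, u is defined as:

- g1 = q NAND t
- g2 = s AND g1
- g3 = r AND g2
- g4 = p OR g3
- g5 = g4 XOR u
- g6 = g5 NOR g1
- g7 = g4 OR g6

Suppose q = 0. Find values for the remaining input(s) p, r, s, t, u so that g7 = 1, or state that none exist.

Check with q = 0 and p=0, r=1, s=1, t=0, u=0:
g1 = q NAND t = 0 NAND 0 = 1
g2 = s AND g1 = 1 AND 1 = 1
g3 = r AND g2 = 1 AND 1 = 1
g4 = p OR g3 = 0 OR 1 = 1
g5 = g4 XOR u = 1 XOR 0 = 1
g6 = g5 NOR g1 = 1 NOR 1 = 0
g7 = g4 OR g6 = 1 OR 0 = 1
So g7 = 1.

p=0 r=1 s=1 t=0 u=0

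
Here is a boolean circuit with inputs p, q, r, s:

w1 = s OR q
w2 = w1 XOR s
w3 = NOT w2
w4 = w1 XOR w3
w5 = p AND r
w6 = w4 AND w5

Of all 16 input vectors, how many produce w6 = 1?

w6 = w4 AND w5 must be 1, so both w4 = 1 and w5 = 1.
Satisfying assignments:
  p=1, q=0, r=1, s=0
  p=1, q=1, r=1, s=0

2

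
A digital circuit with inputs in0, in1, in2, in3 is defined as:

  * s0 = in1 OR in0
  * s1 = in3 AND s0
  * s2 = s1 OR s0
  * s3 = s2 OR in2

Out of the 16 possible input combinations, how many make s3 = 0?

s3 = s2 OR in2 must be 0, so both s2 = 0 and in2 = 0.
s2 = s1 OR s0 must be 0, so both s1 = 0 and s0 = 0.
Enumerating the 16 input combinations, 2 give s3 = 0 and 14 give s3 = 1.

2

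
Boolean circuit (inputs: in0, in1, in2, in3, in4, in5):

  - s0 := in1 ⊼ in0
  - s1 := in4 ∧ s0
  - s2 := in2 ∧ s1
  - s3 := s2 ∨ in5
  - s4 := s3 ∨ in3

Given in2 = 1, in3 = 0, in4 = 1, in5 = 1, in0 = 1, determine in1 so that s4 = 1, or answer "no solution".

Check with in2 = 1, in3 = 0, in4 = 1, in5 = 1, in0 = 1 and in1=1:
s0 = in1 ⊼ in0 = 1 ⊼ 1 = 0
s1 = in4 ∧ s0 = 1 ∧ 0 = 0
s2 = in2 ∧ s1 = 1 ∧ 0 = 0
s3 = s2 ∨ in5 = 0 ∨ 1 = 1
s4 = s3 ∨ in3 = 1 ∨ 0 = 1
So s4 = 1.

in1=1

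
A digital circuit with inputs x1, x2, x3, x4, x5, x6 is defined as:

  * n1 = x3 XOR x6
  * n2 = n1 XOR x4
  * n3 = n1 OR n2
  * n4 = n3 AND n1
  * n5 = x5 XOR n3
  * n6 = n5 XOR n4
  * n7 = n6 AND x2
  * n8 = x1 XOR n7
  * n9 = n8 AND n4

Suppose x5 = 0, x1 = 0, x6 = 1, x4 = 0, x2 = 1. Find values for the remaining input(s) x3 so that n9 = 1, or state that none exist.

no solution exists

With x5 = 0, x1 = 0, x6 = 1, x4 = 0, x2 = 1 fixed, none of the 2 settings of x3 give n9 = 1.
For example, with x3=0:
n1 = x3 XOR x6 = 0 XOR 1 = 1
n2 = n1 XOR x4 = 1 XOR 0 = 1
n3 = n1 OR n2 = 1 OR 1 = 1
n4 = n3 AND n1 = 1 AND 1 = 1
n5 = x5 XOR n3 = 0 XOR 1 = 1
n6 = n5 XOR n4 = 1 XOR 1 = 0
n7 = n6 AND x2 = 0 AND 1 = 0
n8 = x1 XOR n7 = 0 XOR 0 = 0
n9 = n8 AND n4 = 0 AND 1 = 0
giving n9 = 0 ≠ 1.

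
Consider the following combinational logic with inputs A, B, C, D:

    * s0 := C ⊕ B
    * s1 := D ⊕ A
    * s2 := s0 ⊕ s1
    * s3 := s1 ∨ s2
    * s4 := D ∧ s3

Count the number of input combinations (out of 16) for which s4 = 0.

s4 = D ∧ s3 must be 0, so at least one of D, s3 is 0.
Enumerating the 16 input combinations, 10 give s4 = 0 and 6 give s4 = 1.

10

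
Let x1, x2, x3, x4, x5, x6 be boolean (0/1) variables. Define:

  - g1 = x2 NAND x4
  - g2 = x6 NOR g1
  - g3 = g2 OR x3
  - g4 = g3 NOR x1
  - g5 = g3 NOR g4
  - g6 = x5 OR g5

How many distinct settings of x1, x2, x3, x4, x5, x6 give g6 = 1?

g6 = x5 OR g5 must be 1, so at least one of x5, g5 is 1.
Enumerating the 64 input combinations, 39 give g6 = 1 and 25 give g6 = 0.

39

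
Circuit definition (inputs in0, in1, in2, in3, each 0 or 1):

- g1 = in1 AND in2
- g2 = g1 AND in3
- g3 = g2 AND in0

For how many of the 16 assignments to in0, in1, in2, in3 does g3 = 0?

g3 = g2 AND in0 must be 0, so at least one of g2, in0 is 0.
Enumerating the 16 input combinations, 15 give g3 = 0 and 1 give g3 = 1.

15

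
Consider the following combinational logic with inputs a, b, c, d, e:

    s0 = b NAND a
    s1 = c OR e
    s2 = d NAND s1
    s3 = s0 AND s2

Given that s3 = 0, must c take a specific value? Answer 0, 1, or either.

either

Both values of c occur among assignments with s3 = 0:
  c=0: a=0, b=0, c=0, d=1, e=1
  c=1: a=0, b=0, c=1, d=1, e=0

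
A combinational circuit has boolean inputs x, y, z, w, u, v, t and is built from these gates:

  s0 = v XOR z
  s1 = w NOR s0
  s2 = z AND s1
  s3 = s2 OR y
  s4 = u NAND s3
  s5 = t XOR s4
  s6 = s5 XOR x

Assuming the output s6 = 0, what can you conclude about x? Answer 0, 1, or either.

Both values of x occur among assignments with s6 = 0:
  x=0: x=0, y=0, z=0, w=0, u=0, v=0, t=1
  x=1: x=1, y=0, z=0, w=0, u=0, v=0, t=0

either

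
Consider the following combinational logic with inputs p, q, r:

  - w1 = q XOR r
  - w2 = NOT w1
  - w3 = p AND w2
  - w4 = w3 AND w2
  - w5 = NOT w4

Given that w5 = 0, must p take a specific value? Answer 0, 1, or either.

w5 = NOT w4 must be 0, so w4 = 1.
w4 = w3 AND w2 must be 1, so both w3 = 1 and w2 = 1.
w3 = p AND w2 must be 1, so both p = 1 and w2 = 1.
Every assignment with w5 = 0 has p = 1; there are 2 such assignment(s).
  p=1, q=0, r=0
  p=1, q=1, r=1

1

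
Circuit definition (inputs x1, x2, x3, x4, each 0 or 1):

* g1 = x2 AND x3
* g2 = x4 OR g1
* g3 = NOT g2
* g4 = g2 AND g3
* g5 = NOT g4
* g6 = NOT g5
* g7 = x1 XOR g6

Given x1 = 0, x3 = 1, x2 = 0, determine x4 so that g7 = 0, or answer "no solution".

x4=1

g7 = x1 XOR g6 must be 0, so x1 and g6 are equal.
Check with x1 = 0, x3 = 1, x2 = 0 and x4=1:
g1 = x2 AND x3 = 0 AND 1 = 0
g2 = x4 OR g1 = 1 OR 0 = 1
g3 = NOT g2 = NOT 1 = 0
g4 = g2 AND g3 = 1 AND 0 = 0
g5 = NOT g4 = NOT 0 = 1
g6 = NOT g5 = NOT 1 = 0
g7 = x1 XOR g6 = 0 XOR 0 = 0
So g7 = 0.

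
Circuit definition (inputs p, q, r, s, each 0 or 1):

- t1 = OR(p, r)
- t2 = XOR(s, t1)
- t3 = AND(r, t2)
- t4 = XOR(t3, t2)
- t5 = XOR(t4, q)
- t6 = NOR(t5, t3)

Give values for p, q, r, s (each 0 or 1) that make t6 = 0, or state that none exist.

p=1, q=1, r=1, s=0

t6 = NOR(t5, t3) must be 0, so at least one of t5, t3 is 1.
Check with p=1, q=1, r=1, s=0:
t1 = OR(p, r) = OR(1, 1) = 1
t2 = XOR(s, t1) = XOR(0, 1) = 1
t3 = AND(r, t2) = AND(1, 1) = 1
t4 = XOR(t3, t2) = XOR(1, 1) = 0
t5 = XOR(t4, q) = XOR(0, 1) = 1
t6 = NOR(t5, t3) = NOR(1, 1) = 0
So t6 = 0 as required.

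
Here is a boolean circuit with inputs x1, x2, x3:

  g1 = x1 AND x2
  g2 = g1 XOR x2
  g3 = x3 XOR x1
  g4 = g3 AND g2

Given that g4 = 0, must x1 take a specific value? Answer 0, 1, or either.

either

Both values of x1 occur among assignments with g4 = 0:
  x1=0: x1=0, x2=0, x3=0
  x1=1: x1=1, x2=0, x3=0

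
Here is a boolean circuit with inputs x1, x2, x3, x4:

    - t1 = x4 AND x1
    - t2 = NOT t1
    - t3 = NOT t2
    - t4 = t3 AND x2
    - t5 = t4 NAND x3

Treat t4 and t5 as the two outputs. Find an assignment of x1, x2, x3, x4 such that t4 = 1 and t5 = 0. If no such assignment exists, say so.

Check with x1=1, x2=1, x3=1, x4=1:
t1 = x4 AND x1 = 1 AND 1 = 1
t2 = NOT t1 = NOT 1 = 0
t3 = NOT t2 = NOT 0 = 1
t4 = t3 AND x2 = 1 AND 1 = 1
t5 = t4 NAND x3 = 1 NAND 1 = 0
So t4 = 1 and t5 = 0.

x1=1, x2=1, x3=1, x4=1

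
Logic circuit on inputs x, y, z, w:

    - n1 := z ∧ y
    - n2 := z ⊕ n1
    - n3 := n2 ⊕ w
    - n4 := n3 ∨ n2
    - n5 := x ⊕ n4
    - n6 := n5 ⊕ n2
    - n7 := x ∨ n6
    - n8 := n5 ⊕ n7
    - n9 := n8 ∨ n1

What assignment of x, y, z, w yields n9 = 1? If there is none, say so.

x=1 y=1 z=1 w=0

n9 = n8 ∨ n1 must be 1, so at least one of n8, n1 is 1.
Check with x=1 y=1 z=1 w=0:
n1 = z ∧ y = 1 ∧ 1 = 1
n2 = z ⊕ n1 = 1 ⊕ 1 = 0
n3 = n2 ⊕ w = 0 ⊕ 0 = 0
n4 = n3 ∨ n2 = 0 ∨ 0 = 0
n5 = x ⊕ n4 = 1 ⊕ 0 = 1
n6 = n5 ⊕ n2 = 1 ⊕ 0 = 1
n7 = x ∨ n6 = 1 ∨ 1 = 1
n8 = n5 ⊕ n7 = 1 ⊕ 1 = 0
n9 = n8 ∨ n1 = 0 ∨ 1 = 1
So n9 = 1 as required.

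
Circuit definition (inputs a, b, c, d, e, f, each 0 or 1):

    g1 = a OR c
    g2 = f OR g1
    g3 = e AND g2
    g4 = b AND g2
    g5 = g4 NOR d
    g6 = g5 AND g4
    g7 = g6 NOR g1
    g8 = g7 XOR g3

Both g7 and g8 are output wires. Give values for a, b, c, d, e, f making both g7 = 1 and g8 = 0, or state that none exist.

a=0, b=1, c=0, d=0, e=1, f=1

Check with a=0, b=1, c=0, d=0, e=1, f=1:
g1 = a OR c = 0 OR 0 = 0
g2 = f OR g1 = 1 OR 0 = 1
g3 = e AND g2 = 1 AND 1 = 1
g4 = b AND g2 = 1 AND 1 = 1
g5 = g4 NOR d = 1 NOR 0 = 0
g6 = g5 AND g4 = 0 AND 1 = 0
g7 = g6 NOR g1 = 0 NOR 0 = 1
g8 = g7 XOR g3 = 1 XOR 1 = 0
So g7 = 1 and g8 = 0.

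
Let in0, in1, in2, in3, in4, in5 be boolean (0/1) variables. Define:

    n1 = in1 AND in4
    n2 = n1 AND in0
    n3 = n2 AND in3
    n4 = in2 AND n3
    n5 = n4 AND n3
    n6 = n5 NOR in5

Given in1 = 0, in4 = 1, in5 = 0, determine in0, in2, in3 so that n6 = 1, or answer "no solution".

in0=1, in2=0, in3=0

n6 = n5 NOR in5 must be 1, so both n5 = 0 and in5 = 0.
n5 = n4 AND n3 must be 0, so at least one of n4, n3 is 0.
Check with in1 = 0, in4 = 1, in5 = 0 and in0=1, in2=0, in3=0:
n1 = in1 AND in4 = 0 AND 1 = 0
n2 = n1 AND in0 = 0 AND 1 = 0
n3 = n2 AND in3 = 0 AND 0 = 0
n4 = in2 AND n3 = 0 AND 0 = 0
n5 = n4 AND n3 = 0 AND 0 = 0
n6 = n5 NOR in5 = 0 NOR 0 = 1
So n6 = 1.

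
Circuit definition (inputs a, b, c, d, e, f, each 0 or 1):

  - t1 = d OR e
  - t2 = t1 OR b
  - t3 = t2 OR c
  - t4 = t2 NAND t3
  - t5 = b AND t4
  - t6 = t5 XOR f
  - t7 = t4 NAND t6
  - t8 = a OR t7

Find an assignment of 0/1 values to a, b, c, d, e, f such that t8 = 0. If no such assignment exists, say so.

t8 = a OR t7 must be 0, so both a = 0 and t7 = 0.
Check with a=0, b=0, c=1, d=0, e=0, f=1:
t1 = d OR e = 0 OR 0 = 0
t2 = t1 OR b = 0 OR 0 = 0
t3 = t2 OR c = 0 OR 1 = 1
t4 = t2 NAND t3 = 0 NAND 1 = 1
t5 = b AND t4 = 0 AND 1 = 0
t6 = t5 XOR f = 0 XOR 1 = 1
t7 = t4 NAND t6 = 1 NAND 1 = 0
t8 = a OR t7 = 0 OR 0 = 0
So t8 = 0 as required.

a=0, b=0, c=1, d=0, e=0, f=1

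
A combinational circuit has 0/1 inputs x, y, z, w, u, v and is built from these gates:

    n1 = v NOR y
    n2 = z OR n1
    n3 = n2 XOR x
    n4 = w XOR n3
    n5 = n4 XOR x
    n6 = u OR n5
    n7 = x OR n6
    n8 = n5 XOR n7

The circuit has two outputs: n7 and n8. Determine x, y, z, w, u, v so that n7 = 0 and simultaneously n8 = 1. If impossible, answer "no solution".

no solution exists

Across all 64 input combinations, none give both n7 = 0 and n8 = 1.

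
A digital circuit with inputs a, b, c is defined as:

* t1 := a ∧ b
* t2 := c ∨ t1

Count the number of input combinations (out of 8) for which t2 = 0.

3

t2 = c ∨ t1 must be 0, so both c = 0 and t1 = 0.
t1 = a ∧ b must be 0, so at least one of a, b is 0.
Satisfying assignments:
  a=0, b=0, c=0
  a=0, b=1, c=0
  a=1, b=0, c=0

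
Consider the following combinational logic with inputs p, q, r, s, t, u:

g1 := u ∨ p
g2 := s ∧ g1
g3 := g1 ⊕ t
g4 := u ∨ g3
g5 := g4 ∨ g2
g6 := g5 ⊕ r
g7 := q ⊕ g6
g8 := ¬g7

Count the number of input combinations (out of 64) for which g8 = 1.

g8 = ¬g7 must be 1, so g7 = 0.
g7 = q ⊕ g6 must be 0, so q and g6 are equal.
Enumerating the 64 input combinations, 32 give g8 = 1 and 32 give g8 = 0.

32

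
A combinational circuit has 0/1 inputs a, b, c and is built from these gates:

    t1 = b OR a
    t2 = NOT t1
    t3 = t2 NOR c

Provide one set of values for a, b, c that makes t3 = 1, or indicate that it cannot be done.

t3 = t2 NOR c must be 1, so both t2 = 0 and c = 0.
t2 = NOT t1 must be 0, so t1 = 1.
t1 = b OR a must be 1, so at least one of b, a is 1.
Check with a=1, b=0, c=0:
t1 = b OR a = 0 OR 1 = 1
t2 = NOT t1 = NOT 1 = 0
t3 = t2 NOR c = 0 NOR 0 = 1
So t3 = 1 as required.

a=1, b=0, c=0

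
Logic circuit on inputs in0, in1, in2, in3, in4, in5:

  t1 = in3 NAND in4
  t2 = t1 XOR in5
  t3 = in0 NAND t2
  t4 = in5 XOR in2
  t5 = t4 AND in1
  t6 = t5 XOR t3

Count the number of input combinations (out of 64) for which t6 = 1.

t6 = t5 XOR t3 must be 1, so t5 and t3 differ.
Enumerating the 64 input combinations, 40 give t6 = 1 and 24 give t6 = 0.

40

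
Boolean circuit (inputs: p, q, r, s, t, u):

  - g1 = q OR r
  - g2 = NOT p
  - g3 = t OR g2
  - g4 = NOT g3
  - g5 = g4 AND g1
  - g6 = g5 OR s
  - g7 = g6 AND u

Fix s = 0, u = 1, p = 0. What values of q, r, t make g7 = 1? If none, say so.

no solution exists

With s = 0, u = 1, p = 0 fixed, none of the 8 settings of q, r, t give g7 = 1.
For example, with q=0, r=0, t=1:
g1 = q OR r = 0 OR 0 = 0
g2 = NOT p = NOT 0 = 1
g3 = t OR g2 = 1 OR 1 = 1
g4 = NOT g3 = NOT 1 = 0
g5 = g4 AND g1 = 0 AND 0 = 0
g6 = g5 OR s = 0 OR 0 = 0
g7 = g6 AND u = 0 AND 1 = 0
giving g7 = 0 ≠ 1.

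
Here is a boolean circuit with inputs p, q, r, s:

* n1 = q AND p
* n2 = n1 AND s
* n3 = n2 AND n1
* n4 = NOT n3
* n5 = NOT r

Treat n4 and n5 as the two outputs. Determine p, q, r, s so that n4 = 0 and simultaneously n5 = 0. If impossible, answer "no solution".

p=1, q=1, r=1, s=1

Check with p=1, q=1, r=1, s=1:
n1 = q AND p = 1 AND 1 = 1
n2 = n1 AND s = 1 AND 1 = 1
n3 = n2 AND n1 = 1 AND 1 = 1
n4 = NOT n3 = NOT 1 = 0
n5 = NOT r = NOT 1 = 0
So n4 = 0 and n5 = 0.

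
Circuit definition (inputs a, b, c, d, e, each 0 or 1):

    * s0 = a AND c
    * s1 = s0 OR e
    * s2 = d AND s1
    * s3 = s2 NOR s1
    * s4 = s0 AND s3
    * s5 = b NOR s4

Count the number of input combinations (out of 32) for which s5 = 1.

16

s5 = b NOR s4 must be 1, so both b = 0 and s4 = 0.
s4 = s0 AND s3 must be 0, so at least one of s0, s3 is 0.
Enumerating the 32 input combinations, 16 give s5 = 1 and 16 give s5 = 0.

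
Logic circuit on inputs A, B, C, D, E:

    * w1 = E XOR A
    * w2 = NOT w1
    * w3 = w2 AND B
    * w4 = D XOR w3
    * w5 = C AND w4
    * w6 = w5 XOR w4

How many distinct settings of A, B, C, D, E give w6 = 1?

8

w6 = w5 XOR w4 must be 1, so w5 and w4 differ.
Enumerating the 32 input combinations, 8 give w6 = 1 and 24 give w6 = 0.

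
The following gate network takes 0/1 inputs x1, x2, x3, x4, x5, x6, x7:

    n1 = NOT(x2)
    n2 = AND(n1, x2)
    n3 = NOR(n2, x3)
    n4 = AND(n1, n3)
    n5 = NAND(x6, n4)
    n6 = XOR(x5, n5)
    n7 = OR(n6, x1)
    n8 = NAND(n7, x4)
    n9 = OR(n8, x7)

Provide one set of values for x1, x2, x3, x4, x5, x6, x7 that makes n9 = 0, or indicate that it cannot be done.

x1=0, x2=0, x3=1, x4=1, x5=0, x6=0, x7=0

n9 = OR(n8, x7) must be 0, so both n8 = 0 and x7 = 0.
n8 = NAND(n7, x4) must be 0, so both n7 = 1 and x4 = 1.
n7 = OR(n6, x1) must be 1, so at least one of n6, x1 is 1.
Check with x1=0, x2=0, x3=1, x4=1, x5=0, x6=0, x7=0:
n1 = NOT(x2) = NOT 0 = 1
n2 = AND(n1, x2) = AND(1, 0) = 0
n3 = NOR(n2, x3) = NOR(0, 1) = 0
n4 = AND(n1, n3) = AND(1, 0) = 0
n5 = NAND(x6, n4) = NAND(0, 0) = 1
n6 = XOR(x5, n5) = XOR(0, 1) = 1
n7 = OR(n6, x1) = OR(1, 0) = 1
n8 = NAND(n7, x4) = NAND(1, 1) = 0
n9 = OR(n8, x7) = OR(0, 0) = 0
So n9 = 0 as required.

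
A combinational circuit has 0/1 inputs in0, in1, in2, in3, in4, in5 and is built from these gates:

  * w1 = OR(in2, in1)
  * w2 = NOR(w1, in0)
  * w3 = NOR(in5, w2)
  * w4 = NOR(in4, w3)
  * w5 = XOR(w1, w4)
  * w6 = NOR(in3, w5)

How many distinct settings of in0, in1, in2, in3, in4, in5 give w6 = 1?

11

w6 = NOR(in3, w5) must be 1, so both in3 = 0 and w5 = 0.
w5 = XOR(w1, w4) must be 0, so w1 and w4 are equal.
Enumerating the 64 input combinations, 11 give w6 = 1 and 53 give w6 = 0.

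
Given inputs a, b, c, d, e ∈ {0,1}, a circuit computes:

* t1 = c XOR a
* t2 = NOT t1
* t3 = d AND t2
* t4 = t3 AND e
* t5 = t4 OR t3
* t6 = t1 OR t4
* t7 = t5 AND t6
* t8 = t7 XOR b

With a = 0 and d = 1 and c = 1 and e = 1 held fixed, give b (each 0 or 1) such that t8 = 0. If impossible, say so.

t8 = t7 XOR b must be 0, so t7 and b are equal.
Check with a = 0 and d = 1 and c = 1 and e = 1 and b=0:
t1 = c XOR a = 1 XOR 0 = 1
t2 = NOT t1 = NOT 1 = 0
t3 = d AND t2 = 1 AND 0 = 0
t4 = t3 AND e = 0 AND 1 = 0
t5 = t4 OR t3 = 0 OR 0 = 0
t6 = t1 OR t4 = 1 OR 0 = 1
t7 = t5 AND t6 = 0 AND 1 = 0
t8 = t7 XOR b = 0 XOR 0 = 0
So t8 = 0.

b=0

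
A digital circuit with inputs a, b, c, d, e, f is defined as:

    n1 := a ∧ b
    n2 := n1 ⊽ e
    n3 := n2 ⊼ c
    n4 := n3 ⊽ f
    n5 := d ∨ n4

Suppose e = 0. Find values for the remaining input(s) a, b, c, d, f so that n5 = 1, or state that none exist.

n5 = d ∨ n4 must be 1, so at least one of d, n4 is 1.
Check with e = 0 and a=0, b=0, c=1, d=1, f=1:
n1 = a ∧ b = 0 ∧ 0 = 0
n2 = n1 ⊽ e = 0 ⊽ 0 = 1
n3 = n2 ⊼ c = 1 ⊼ 1 = 0
n4 = n3 ⊽ f = 0 ⊽ 1 = 0
n5 = d ∨ n4 = 1 ∨ 0 = 1
So n5 = 1.

a=0, b=0, c=1, d=1, f=1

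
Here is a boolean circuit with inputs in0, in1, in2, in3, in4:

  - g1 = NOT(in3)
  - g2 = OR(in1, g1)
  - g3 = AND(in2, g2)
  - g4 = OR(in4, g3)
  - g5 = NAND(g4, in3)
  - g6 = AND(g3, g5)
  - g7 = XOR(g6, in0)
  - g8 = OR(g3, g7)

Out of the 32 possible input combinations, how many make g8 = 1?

22

g8 = OR(g3, g7) must be 1, so at least one of g3, g7 is 1.
Enumerating the 32 input combinations, 22 give g8 = 1 and 10 give g8 = 0.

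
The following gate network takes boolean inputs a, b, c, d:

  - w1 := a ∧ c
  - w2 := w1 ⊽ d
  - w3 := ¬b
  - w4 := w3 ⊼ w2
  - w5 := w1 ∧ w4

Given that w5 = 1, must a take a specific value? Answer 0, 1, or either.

1

w5 = w1 ∧ w4 must be 1, so both w1 = 1 and w4 = 1.
Every assignment with w5 = 1 has a = 1; there are 4 such assignment(s).
  a=1, b=0, c=1, d=0
  a=1, b=0, c=1, d=1
  a=1, b=1, c=1, d=0
  a=1, b=1, c=1, d=1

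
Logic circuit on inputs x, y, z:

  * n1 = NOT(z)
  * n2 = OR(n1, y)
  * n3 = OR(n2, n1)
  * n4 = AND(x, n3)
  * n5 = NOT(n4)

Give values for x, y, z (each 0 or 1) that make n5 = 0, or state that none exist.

n5 = NOT(n4) must be 0, so n4 = 1.
n4 = AND(x, n3) must be 1, so both x = 1 and n3 = 1.
Check with x=1, y=0, z=0:
n1 = NOT(z) = NOT 0 = 1
n2 = OR(n1, y) = OR(1, 0) = 1
n3 = OR(n2, n1) = OR(1, 1) = 1
n4 = AND(x, n3) = AND(1, 1) = 1
n5 = NOT(n4) = NOT 1 = 0
So n5 = 0 as required.

x=1, y=0, z=0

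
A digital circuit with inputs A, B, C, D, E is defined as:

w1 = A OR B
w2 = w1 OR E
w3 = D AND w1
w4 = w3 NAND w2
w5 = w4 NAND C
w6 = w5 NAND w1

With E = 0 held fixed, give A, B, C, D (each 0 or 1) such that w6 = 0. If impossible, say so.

w6 = w5 NAND w1 must be 0, so both w5 = 1 and w1 = 1.
w5 = w4 NAND C must be 1, so at least one of w4, C is 0.
Check with E = 0 and A=0, B=1, C=0, D=1:
w1 = A OR B = 0 OR 1 = 1
w2 = w1 OR E = 1 OR 0 = 1
w3 = D AND w1 = 1 AND 1 = 1
w4 = w3 NAND w2 = 1 NAND 1 = 0
w5 = w4 NAND C = 0 NAND 0 = 1
w6 = w5 NAND w1 = 1 NAND 1 = 0
So w6 = 0.

A=0, B=1, C=0, D=1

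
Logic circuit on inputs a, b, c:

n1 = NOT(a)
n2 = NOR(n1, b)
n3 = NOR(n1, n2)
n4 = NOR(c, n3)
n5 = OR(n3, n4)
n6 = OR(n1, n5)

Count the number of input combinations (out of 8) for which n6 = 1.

n6 = OR(n1, n5) must be 1, so at least one of n1, n5 is 1.
Enumerating the 8 input combinations, 7 give n6 = 1 and 1 give n6 = 0.

7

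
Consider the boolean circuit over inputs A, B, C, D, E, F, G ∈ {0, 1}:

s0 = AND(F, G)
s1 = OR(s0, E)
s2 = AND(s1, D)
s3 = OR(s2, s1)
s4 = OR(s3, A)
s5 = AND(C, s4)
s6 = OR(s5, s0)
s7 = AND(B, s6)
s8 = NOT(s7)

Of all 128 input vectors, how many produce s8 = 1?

s8 = NOT(s7) must be 1, so s7 = 0.
Enumerating the 128 input combinations, 94 give s8 = 1 and 34 give s8 = 0.

94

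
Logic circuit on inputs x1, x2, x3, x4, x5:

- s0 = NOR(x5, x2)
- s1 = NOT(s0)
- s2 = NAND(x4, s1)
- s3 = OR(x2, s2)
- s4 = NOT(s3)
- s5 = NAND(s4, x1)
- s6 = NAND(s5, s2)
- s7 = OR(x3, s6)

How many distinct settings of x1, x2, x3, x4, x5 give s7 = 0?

10

s7 = OR(x3, s6) must be 0, so both x3 = 0 and s6 = 0.
Enumerating the 32 input combinations, 10 give s7 = 0 and 22 give s7 = 1.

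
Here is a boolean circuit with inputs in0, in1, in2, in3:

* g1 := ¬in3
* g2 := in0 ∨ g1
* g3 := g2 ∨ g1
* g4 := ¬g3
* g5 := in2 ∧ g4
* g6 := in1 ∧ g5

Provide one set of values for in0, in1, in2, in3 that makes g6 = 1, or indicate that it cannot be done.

g6 = in1 ∧ g5 must be 1, so both in1 = 1 and g5 = 1.
Check with in0=0, in1=1, in2=1, in3=1:
g1 = ¬in3 = ¬1 = 0
g2 = in0 ∨ g1 = 0 ∨ 0 = 0
g3 = g2 ∨ g1 = 0 ∨ 0 = 0
g4 = ¬g3 = ¬0 = 1
g5 = in2 ∧ g4 = 1 ∧ 1 = 1
g6 = in1 ∧ g5 = 1 ∧ 1 = 1
So g6 = 1 as required.

in0=0, in1=1, in2=1, in3=1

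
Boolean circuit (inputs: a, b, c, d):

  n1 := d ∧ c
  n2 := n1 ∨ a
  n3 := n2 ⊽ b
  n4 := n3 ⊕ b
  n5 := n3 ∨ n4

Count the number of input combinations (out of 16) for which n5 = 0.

n5 = n3 ∨ n4 must be 0, so both n3 = 0 and n4 = 0.
n3 = n2 ⊽ b must be 0, so at least one of n2, b is 1.
n4 = n3 ⊕ b must be 0, so n3 and b are equal.
Enumerating the 16 input combinations, 5 give n5 = 0 and 11 give n5 = 1.

5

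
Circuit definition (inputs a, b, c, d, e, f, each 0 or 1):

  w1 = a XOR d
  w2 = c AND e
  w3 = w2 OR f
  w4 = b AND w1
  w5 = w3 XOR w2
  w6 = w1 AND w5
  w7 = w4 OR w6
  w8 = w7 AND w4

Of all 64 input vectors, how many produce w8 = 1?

16

w8 = w7 AND w4 must be 1, so both w7 = 1 and w4 = 1.
w7 = w4 OR w6 must be 1, so at least one of w4, w6 is 1.
w4 = b AND w1 must be 1, so both b = 1 and w1 = 1.
Enumerating the 64 input combinations, 16 give w8 = 1 and 48 give w8 = 0.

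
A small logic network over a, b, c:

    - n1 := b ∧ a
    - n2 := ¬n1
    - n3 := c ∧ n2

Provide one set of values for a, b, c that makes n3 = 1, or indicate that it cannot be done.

a=0, b=1, c=1

Check with a=0, b=1, c=1:
n1 = b ∧ a = 1 ∧ 0 = 0
n2 = ¬n1 = ¬0 = 1
n3 = c ∧ n2 = 1 ∧ 1 = 1
So n3 = 1 as required.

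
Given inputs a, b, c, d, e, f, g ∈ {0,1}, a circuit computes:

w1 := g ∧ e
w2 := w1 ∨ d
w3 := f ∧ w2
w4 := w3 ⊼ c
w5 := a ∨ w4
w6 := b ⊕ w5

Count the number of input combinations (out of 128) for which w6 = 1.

64

w6 = b ⊕ w5 must be 1, so b and w5 differ.
Enumerating the 128 input combinations, 64 give w6 = 1 and 64 give w6 = 0.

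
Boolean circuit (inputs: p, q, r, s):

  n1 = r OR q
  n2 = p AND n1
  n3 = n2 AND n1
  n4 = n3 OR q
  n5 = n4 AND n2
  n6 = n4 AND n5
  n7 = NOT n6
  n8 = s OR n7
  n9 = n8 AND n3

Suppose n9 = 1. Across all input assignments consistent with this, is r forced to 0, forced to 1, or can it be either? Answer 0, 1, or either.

either

Both values of r occur among assignments with n9 = 1:
  r=0: p=1, q=1, r=0, s=1
  r=1: p=1, q=0, r=1, s=1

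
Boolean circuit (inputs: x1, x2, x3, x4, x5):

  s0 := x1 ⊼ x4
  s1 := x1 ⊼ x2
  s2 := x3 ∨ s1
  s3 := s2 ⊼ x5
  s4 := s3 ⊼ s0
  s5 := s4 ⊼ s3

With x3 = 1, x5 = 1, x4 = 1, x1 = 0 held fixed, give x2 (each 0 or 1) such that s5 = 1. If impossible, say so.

x2=1

Check with x3 = 1, x5 = 1, x4 = 1, x1 = 0 and x2=1:
s0 = x1 ⊼ x4 = 0 ⊼ 1 = 1
s1 = x1 ⊼ x2 = 0 ⊼ 1 = 1
s2 = x3 ∨ s1 = 1 ∨ 1 = 1
s3 = s2 ⊼ x5 = 1 ⊼ 1 = 0
s4 = s3 ⊼ s0 = 0 ⊼ 1 = 1
s5 = s4 ⊼ s3 = 1 ⊼ 0 = 1
So s5 = 1.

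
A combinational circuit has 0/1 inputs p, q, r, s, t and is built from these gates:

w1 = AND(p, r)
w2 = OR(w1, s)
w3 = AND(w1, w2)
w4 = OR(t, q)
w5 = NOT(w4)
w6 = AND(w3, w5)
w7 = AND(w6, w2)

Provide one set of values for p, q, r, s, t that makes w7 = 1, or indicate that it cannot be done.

w7 = AND(w6, w2) must be 1, so both w6 = 1 and w2 = 1.
w6 = AND(w3, w5) must be 1, so both w3 = 1 and w5 = 1.
w2 = OR(w1, s) must be 1, so at least one of w1, s is 1.
Check with p=1 q=0 r=1 s=1 t=0:
w1 = AND(p, r) = AND(1, 1) = 1
w2 = OR(w1, s) = OR(1, 1) = 1
w3 = AND(w1, w2) = AND(1, 1) = 1
w4 = OR(t, q) = OR(0, 0) = 0
w5 = NOT(w4) = NOT 0 = 1
w6 = AND(w3, w5) = AND(1, 1) = 1
w7 = AND(w6, w2) = AND(1, 1) = 1
So w7 = 1 as required.

p=1 q=0 r=1 s=1 t=0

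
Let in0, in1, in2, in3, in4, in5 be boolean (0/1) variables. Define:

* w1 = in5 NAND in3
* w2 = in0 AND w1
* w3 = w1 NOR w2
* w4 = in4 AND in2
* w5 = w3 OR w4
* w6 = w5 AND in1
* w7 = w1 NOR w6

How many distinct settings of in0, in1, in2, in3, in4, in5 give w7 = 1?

8

w7 = w1 NOR w6 must be 1, so both w1 = 0 and w6 = 0.
w1 = in5 NAND in3 must be 0, so both in5 = 1 and in3 = 1.
w6 = w5 AND in1 must be 0, so at least one of w5, in1 is 0.
Enumerating the 64 input combinations, 8 give w7 = 1 and 56 give w7 = 0.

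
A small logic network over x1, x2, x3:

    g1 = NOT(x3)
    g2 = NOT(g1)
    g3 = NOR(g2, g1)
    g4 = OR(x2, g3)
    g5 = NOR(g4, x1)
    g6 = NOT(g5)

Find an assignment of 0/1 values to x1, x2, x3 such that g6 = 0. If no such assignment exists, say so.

g6 = NOT(g5) must be 0, so g5 = 1.
g5 = NOR(g4, x1) must be 1, so both g4 = 0 and x1 = 0.
Check with x1=0 x2=0 x3=1:
g1 = NOT(x3) = NOT 1 = 0
g2 = NOT(g1) = NOT 0 = 1
g3 = NOR(g2, g1) = NOR(1, 0) = 0
g4 = OR(x2, g3) = OR(0, 0) = 0
g5 = NOR(g4, x1) = NOR(0, 0) = 1
g6 = NOT(g5) = NOT 1 = 0
So g6 = 0 as required.

x1=0 x2=0 x3=1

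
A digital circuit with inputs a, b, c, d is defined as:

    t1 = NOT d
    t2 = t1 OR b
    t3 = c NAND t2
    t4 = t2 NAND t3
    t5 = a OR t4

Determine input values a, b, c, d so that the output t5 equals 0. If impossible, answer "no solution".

Check with a=0, b=1, c=0, d=1:
t1 = NOT d = NOT 1 = 0
t2 = t1 OR b = 0 OR 1 = 1
t3 = c NAND t2 = 0 NAND 1 = 1
t4 = t2 NAND t3 = 1 NAND 1 = 0
t5 = a OR t4 = 0 OR 0 = 0
So t5 = 0 as required.

a=0, b=1, c=0, d=1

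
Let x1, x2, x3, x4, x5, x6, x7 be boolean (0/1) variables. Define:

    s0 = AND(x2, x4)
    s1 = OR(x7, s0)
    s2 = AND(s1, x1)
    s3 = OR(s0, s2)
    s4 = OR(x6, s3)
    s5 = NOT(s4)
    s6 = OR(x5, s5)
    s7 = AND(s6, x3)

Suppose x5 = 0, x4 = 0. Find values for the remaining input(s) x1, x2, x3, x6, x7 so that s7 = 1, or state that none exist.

s7 = AND(s6, x3) must be 1, so both s6 = 1 and x3 = 1.
Check with x5 = 0, x4 = 0 and x1=0, x2=0, x3=1, x6=0, x7=0:
s0 = AND(x2, x4) = AND(0, 0) = 0
s1 = OR(x7, s0) = OR(0, 0) = 0
s2 = AND(s1, x1) = AND(0, 0) = 0
s3 = OR(s0, s2) = OR(0, 0) = 0
s4 = OR(x6, s3) = OR(0, 0) = 0
s5 = NOT(s4) = NOT 0 = 1
s6 = OR(x5, s5) = OR(0, 1) = 1
s7 = AND(s6, x3) = AND(1, 1) = 1
So s7 = 1.

x1=0, x2=0, x3=1, x6=0, x7=0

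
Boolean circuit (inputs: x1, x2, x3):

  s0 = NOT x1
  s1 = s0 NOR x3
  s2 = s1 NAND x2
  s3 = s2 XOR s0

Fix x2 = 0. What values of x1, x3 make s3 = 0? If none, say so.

x1=0, x3=0

s3 = s2 XOR s0 must be 0, so s2 and s0 are equal.
Check with x2 = 0 and x1=0, x3=0:
s0 = NOT x1 = NOT 0 = 1
s1 = s0 NOR x3 = 1 NOR 0 = 0
s2 = s1 NAND x2 = 0 NAND 0 = 1
s3 = s2 XOR s0 = 1 XOR 1 = 0
So s3 = 0.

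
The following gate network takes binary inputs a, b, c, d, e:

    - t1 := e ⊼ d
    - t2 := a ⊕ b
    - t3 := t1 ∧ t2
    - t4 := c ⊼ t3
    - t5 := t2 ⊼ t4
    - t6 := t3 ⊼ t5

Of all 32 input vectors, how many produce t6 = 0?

t6 = t3 ⊼ t5 must be 0, so both t3 = 1 and t5 = 1.
Satisfying assignments:
  a=0, b=1, c=1, d=0, e=0
  a=0, b=1, c=1, d=0, e=1
  a=0, b=1, c=1, d=1, e=0
  a=1, b=0, c=1, d=0, e=0
  a=1, b=0, c=1, d=0, e=1
  a=1, b=0, c=1, d=1, e=0

6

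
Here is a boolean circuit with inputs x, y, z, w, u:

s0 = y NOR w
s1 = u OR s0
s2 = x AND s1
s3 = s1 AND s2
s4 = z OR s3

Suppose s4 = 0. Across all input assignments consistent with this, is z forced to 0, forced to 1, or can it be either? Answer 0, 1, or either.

0

s4 = z OR s3 must be 0, so both z = 0 and s3 = 0.
Every assignment with s4 = 0 has z = 0; there are 11 such assignment(s).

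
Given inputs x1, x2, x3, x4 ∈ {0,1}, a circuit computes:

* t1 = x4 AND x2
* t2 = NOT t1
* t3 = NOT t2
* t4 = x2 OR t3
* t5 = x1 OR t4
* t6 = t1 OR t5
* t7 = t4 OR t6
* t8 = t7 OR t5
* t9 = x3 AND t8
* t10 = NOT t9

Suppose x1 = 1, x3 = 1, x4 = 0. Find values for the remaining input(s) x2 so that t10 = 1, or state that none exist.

no solution exists

With x1 = 1, x3 = 1, x4 = 0 fixed, none of the 2 settings of x2 give t10 = 1.
For example, with x2=1:
t1 = x4 AND x2 = 0 AND 1 = 0
t2 = NOT t1 = NOT 0 = 1
t3 = NOT t2 = NOT 1 = 0
t4 = x2 OR t3 = 1 OR 0 = 1
t5 = x1 OR t4 = 1 OR 1 = 1
t6 = t1 OR t5 = 0 OR 1 = 1
t7 = t4 OR t6 = 1 OR 1 = 1
t8 = t7 OR t5 = 1 OR 1 = 1
t9 = x3 AND t8 = 1 AND 1 = 1
t10 = NOT t9 = NOT 1 = 0
giving t10 = 0 ≠ 1.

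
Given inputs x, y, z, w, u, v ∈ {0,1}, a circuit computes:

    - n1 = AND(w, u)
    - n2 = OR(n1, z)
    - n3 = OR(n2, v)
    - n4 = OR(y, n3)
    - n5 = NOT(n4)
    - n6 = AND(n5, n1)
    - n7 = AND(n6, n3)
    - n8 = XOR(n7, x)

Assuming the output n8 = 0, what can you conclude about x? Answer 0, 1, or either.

0

n8 = XOR(n7, x) must be 0, so n7 and x are equal.
Every assignment with n8 = 0 has x = 0; there are 32 such assignment(s).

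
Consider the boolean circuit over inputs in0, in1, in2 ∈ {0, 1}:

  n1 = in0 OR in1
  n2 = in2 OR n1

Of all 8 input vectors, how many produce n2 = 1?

7

n2 = in2 OR n1 must be 1, so at least one of in2, n1 is 1.
Enumerating the 8 input combinations, 7 give n2 = 1 and 1 give n2 = 0.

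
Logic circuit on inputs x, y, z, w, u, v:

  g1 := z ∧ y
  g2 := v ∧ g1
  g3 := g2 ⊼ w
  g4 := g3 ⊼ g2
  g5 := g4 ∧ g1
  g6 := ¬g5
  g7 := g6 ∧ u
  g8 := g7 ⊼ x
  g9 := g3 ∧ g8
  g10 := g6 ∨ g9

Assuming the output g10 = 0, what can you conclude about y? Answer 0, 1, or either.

g10 = g6 ∨ g9 must be 0, so both g6 = 0 and g9 = 0.
Every assignment with g10 = 0 has y = 1; there are 4 such assignment(s).
  x=0, y=1, z=1, w=1, u=0, v=1
  x=0, y=1, z=1, w=1, u=1, v=1
  x=1, y=1, z=1, w=1, u=0, v=1
  x=1, y=1, z=1, w=1, u=1, v=1

1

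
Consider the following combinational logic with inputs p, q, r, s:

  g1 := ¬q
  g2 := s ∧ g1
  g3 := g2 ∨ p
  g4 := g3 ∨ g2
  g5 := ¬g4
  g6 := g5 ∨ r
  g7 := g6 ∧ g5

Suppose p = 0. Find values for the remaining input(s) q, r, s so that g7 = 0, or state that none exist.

Check with p = 0 and q=0, r=0, s=1:
g1 = ¬q = ¬0 = 1
g2 = s ∧ g1 = 1 ∧ 1 = 1
g3 = g2 ∨ p = 1 ∨ 0 = 1
g4 = g3 ∨ g2 = 1 ∨ 1 = 1
g5 = ¬g4 = ¬1 = 0
g6 = g5 ∨ r = 0 ∨ 0 = 0
g7 = g6 ∧ g5 = 0 ∧ 0 = 0
So g7 = 0.

q=0, r=0, s=1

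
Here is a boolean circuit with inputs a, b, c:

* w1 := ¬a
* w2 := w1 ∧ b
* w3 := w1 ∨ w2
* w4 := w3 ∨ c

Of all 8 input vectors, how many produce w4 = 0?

w4 = w3 ∨ c must be 0, so both w3 = 0 and c = 0.
w3 = w1 ∨ w2 must be 0, so both w1 = 0 and w2 = 0.
Satisfying assignments:
  a=1, b=0, c=0
  a=1, b=1, c=0

2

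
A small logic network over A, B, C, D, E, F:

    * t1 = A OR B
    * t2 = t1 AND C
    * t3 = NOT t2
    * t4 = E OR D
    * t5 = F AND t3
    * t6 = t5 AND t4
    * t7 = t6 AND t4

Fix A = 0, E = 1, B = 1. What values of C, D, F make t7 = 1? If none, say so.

C=0, D=1, F=1

Check with A = 0, E = 1, B = 1 and C=0, D=1, F=1:
t1 = A OR B = 0 OR 1 = 1
t2 = t1 AND C = 1 AND 0 = 0
t3 = NOT t2 = NOT 0 = 1
t4 = E OR D = 1 OR 1 = 1
t5 = F AND t3 = 1 AND 1 = 1
t6 = t5 AND t4 = 1 AND 1 = 1
t7 = t6 AND t4 = 1 AND 1 = 1
So t7 = 1.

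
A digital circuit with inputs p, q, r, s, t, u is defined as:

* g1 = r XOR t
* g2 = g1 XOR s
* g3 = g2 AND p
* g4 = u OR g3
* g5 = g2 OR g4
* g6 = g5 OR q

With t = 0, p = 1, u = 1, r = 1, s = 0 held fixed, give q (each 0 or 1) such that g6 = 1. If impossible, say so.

q=0

g6 = g5 OR q must be 1, so at least one of g5, q is 1.
Check with t = 0, p = 1, u = 1, r = 1, s = 0 and q=0:
g1 = r XOR t = 1 XOR 0 = 1
g2 = g1 XOR s = 1 XOR 0 = 1
g3 = g2 AND p = 1 AND 1 = 1
g4 = u OR g3 = 1 OR 1 = 1
g5 = g2 OR g4 = 1 OR 1 = 1
g6 = g5 OR q = 1 OR 0 = 1
So g6 = 1.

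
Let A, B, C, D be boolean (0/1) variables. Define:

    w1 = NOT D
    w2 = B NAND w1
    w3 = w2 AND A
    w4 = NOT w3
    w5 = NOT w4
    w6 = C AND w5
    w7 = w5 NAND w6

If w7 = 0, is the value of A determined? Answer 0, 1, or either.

1

w7 = w5 NAND w6 must be 0, so both w5 = 1 and w6 = 1.
Every assignment with w7 = 0 has A = 1; there are 3 such assignment(s).
  A=1, B=0, C=1, D=0
  A=1, B=0, C=1, D=1
  A=1, B=1, C=1, D=1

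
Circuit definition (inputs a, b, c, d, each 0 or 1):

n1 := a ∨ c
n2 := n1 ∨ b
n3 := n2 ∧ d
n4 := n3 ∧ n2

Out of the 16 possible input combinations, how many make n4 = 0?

n4 = n3 ∧ n2 must be 0, so at least one of n3, n2 is 0.
Enumerating the 16 input combinations, 9 give n4 = 0 and 7 give n4 = 1.

9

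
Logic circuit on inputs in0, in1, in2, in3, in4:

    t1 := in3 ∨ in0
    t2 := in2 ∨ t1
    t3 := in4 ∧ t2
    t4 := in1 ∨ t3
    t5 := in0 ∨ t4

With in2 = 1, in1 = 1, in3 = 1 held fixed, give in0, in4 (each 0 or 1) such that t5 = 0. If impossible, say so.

With in2 = 1, in1 = 1, in3 = 1 fixed, none of the 4 settings of in0, in4 give t5 = 0.
For example, with in0=0, in4=0:
t1 = in3 ∨ in0 = 1 ∨ 0 = 1
t2 = in2 ∨ t1 = 1 ∨ 1 = 1
t3 = in4 ∧ t2 = 0 ∧ 1 = 0
t4 = in1 ∨ t3 = 1 ∨ 0 = 1
t5 = in0 ∨ t4 = 0 ∨ 1 = 1
giving t5 = 1 ≠ 0.

no solution exists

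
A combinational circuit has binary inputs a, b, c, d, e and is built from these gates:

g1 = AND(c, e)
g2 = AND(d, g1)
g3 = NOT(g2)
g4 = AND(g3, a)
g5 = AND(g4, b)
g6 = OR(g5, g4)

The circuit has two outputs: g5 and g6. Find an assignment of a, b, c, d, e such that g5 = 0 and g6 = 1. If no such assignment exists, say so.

Check with a=1, b=0, c=0, d=1, e=0:
g1 = AND(c, e) = AND(0, 0) = 0
g2 = AND(d, g1) = AND(1, 0) = 0
g3 = NOT(g2) = NOT 0 = 1
g4 = AND(g3, a) = AND(1, 1) = 1
g5 = AND(g4, b) = AND(1, 0) = 0
g6 = OR(g5, g4) = OR(0, 1) = 1
So g5 = 0 and g6 = 1.

a=1, b=0, c=0, d=1, e=0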